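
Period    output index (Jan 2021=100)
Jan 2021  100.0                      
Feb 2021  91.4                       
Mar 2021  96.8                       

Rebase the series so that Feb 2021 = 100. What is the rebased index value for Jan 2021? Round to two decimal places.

109.41

Rebased(Jan 2021) = 100.0 / 91.4 × 100 = 109.4092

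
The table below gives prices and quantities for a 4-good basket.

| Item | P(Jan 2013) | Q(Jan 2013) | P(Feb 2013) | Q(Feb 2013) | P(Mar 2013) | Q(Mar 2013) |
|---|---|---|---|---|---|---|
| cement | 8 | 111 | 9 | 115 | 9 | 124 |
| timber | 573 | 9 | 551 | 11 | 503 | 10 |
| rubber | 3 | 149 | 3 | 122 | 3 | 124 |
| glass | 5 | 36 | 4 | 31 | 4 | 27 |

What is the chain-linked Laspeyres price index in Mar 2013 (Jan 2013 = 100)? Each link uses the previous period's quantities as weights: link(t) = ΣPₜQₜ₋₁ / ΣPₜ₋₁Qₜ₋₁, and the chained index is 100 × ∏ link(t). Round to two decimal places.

91.32

Link Jan 2013→Feb 2013:
ΣP(Feb 2013)Q(Jan 2013) = 9×111 + 551×9 + 3×149 + 4×36 = 999 + 4959 + 447 + 144 = 6549
ΣP(Jan 2013)Q(Jan 2013) = 8×111 + 573×9 + 3×149 + 5×36 = 888 + 5157 + 447 + 180 = 6672
link = 6549/6672 = 0.981565
Link Feb 2013→Mar 2013:
ΣP(Mar 2013)Q(Feb 2013) = 9×115 + 503×11 + 3×122 + 4×31 = 1035 + 5533 + 366 + 124 = 7058
ΣP(Feb 2013)Q(Feb 2013) = 9×115 + 551×11 + 3×122 + 4×31 = 1035 + 6061 + 366 + 124 = 7586
link = 7058/7586 = 0.930398
Chained index = 100 × 0.981565 × 0.930398 = 91.3246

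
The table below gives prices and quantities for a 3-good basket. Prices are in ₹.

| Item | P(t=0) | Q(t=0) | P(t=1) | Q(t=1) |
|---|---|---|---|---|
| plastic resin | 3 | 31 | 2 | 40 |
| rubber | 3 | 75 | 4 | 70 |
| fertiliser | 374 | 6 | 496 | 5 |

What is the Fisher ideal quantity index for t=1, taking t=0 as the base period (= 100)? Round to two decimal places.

Laspeyres component (base-period weights):
ΣP(t=0)Q(t=1) = 3×40 + 3×70 + 374×5 = 120 + 210 + 1870 = 2200
ΣP(t=0)Q(t=0) = 3×31 + 3×75 + 374×6 = 93 + 225 + 2244 = 2562
L = 2200 / 2562 × 100 = 85.8704
Paasche component (current-period weights):
ΣP(t=1)Q(t=1) = 2×40 + 4×70 + 496×5 = 80 + 280 + 2480 = 2840
ΣP(t=1)Q(t=0) = 2×31 + 4×75 + 496×6 = 62 + 300 + 2976 = 3338
P = 2840 / 3338 × 100 = 85.0809
Fisher = √(L × P) = √(85.8704 × 85.0809) = 85.4747

85.47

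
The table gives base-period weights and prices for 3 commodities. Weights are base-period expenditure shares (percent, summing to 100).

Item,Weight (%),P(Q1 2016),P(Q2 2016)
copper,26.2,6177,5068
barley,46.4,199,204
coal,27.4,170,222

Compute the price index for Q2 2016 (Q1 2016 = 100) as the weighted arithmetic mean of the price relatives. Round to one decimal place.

copper: 26.2 × (5068/6177) = 26.2 × 0.820463 = 21.4961
barley: 46.4 × (204/199) = 46.4 × 1.025126 = 47.5658
coal: 27.4 × (222/170) = 27.4 × 1.305882 = 35.7812
Index = Σ wᵢ·(p₁ᵢ/p₀ᵢ) = 21.4961 + 47.5658 + 35.7812 = 104.8431

104.8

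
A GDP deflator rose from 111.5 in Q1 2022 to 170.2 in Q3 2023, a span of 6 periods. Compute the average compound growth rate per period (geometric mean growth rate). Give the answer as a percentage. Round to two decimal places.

7.30%

Growth factor = (170.2/111.5)^(1/6) = (1.526457)^(1/6) = 1.073036
Growth rate = 1.073036 − 1 = 0.073036 = 7.3036%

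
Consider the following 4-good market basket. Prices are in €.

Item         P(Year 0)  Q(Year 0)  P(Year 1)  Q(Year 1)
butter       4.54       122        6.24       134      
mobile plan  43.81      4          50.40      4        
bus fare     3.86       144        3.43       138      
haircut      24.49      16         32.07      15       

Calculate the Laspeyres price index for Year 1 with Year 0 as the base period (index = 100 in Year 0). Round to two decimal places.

Laspeyres price index uses base-period quantities as weights.
ΣP(Year 1)·Q(Year 0) = 6.24×122 + 50.40×4 + 3.43×144 + 32.07×16 = 761.28 + 201.6 + 493.92 + 513.12 = 1969.92
ΣP(Year 0)·Q(Year 0) = 4.54×122 + 43.81×4 + 3.86×144 + 24.49×16 = 553.88 + 175.24 + 555.84 + 391.84 = 1676.8
Index = 1969.92 / 1676.8 × 100 = 117.4809

117.48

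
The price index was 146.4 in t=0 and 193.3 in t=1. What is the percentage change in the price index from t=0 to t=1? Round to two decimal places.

Change = (193.3 − 146.4) / 146.4 × 100
       = 46.9 / 146.4 × 100 = 32.0355%

32.04%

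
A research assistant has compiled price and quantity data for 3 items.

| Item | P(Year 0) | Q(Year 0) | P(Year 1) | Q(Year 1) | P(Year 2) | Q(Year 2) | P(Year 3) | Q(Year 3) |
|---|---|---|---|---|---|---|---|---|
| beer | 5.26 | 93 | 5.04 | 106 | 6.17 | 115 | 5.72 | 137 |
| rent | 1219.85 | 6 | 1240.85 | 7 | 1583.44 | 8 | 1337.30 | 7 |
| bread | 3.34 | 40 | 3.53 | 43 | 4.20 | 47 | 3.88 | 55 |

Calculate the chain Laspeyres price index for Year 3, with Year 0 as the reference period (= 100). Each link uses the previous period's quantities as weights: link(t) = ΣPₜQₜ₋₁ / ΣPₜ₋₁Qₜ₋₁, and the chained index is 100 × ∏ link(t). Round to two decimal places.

109.64

Link Year 0→Year 1:
ΣP(Year 1)Q(Year 0) = 5.04×93 + 1240.85×6 + 3.53×40 = 468.72 + 7445.1 + 141.2 = 8055.02
ΣP(Year 0)Q(Year 0) = 5.26×93 + 1219.85×6 + 3.34×40 = 489.18 + 7319.1 + 133.6 = 7941.88
link = 8055.02/7941.88 = 1.014246
Link Year 1→Year 2:
ΣP(Year 2)Q(Year 1) = 6.17×106 + 1583.44×7 + 4.20×43 = 654.02 + 11084.08 + 180.6 = 11918.7
ΣP(Year 1)Q(Year 1) = 5.04×106 + 1240.85×7 + 3.53×43 = 534.24 + 8685.95 + 151.79 = 9371.98
link = 11918.7/9371.98 = 1.271738
Link Year 2→Year 3:
ΣP(Year 3)Q(Year 2) = 5.72×115 + 1337.30×8 + 3.88×47 = 657.8 + 10698.4 + 182.36 = 11538.56
ΣP(Year 2)Q(Year 2) = 6.17×115 + 1583.44×8 + 4.20×47 = 709.55 + 12667.52 + 197.4 = 13574.47
link = 11538.56/13574.47 = 0.850019
Chained index = 100 × 1.014246 × 1.271738 × 0.850019 = 109.6401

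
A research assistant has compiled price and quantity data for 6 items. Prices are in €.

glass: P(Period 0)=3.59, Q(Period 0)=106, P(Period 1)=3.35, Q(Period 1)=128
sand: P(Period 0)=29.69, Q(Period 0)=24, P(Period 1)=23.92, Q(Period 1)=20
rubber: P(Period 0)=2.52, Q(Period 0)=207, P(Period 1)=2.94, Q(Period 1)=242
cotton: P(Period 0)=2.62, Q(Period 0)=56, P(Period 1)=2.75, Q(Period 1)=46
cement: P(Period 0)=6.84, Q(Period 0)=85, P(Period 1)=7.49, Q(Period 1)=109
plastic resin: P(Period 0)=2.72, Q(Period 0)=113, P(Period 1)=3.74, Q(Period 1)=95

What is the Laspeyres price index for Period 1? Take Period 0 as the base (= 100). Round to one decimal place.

Laspeyres price index uses base-period quantities as weights.
ΣP(Period 1)·Q(Period 0) = 3.35×106 + 23.92×24 + 2.94×207 + 2.75×56 + 7.49×85 + 3.74×113 = 355.1 + 574.08 + 608.58 + 154 + 636.65 + 422.62 = 2751.03
ΣP(Period 0)·Q(Period 0) = 3.59×106 + 29.69×24 + 2.52×207 + 2.62×56 + 6.84×85 + 2.72×113 = 380.54 + 712.56 + 521.64 + 146.72 + 581.4 + 307.36 = 2650.22
Index = 2751.03 / 2650.22 × 100 = 103.8038

103.8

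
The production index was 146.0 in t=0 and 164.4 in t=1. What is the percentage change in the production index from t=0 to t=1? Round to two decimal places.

12.60%

Change = (164.4 − 146.0) / 146.0 × 100
       = 18.4 / 146.0 × 100 = 12.6027%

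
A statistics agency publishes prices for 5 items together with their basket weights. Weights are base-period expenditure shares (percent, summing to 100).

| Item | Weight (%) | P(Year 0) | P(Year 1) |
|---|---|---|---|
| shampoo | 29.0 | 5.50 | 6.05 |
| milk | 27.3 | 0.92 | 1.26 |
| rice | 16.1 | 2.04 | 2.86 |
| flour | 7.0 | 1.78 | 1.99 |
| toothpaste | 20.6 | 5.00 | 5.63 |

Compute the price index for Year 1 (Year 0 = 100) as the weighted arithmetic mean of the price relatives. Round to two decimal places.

shampoo: 29.0 × (6.05/5.50) = 29.0 × 1.100000 = 31.9000
milk: 27.3 × (1.26/0.92) = 27.3 × 1.369565 = 37.3891
rice: 16.1 × (2.86/2.04) = 16.1 × 1.401961 = 22.5716
flour: 7.0 × (1.99/1.78) = 7.0 × 1.117978 = 7.8258
toothpaste: 20.6 × (5.63/5.00) = 20.6 × 1.126000 = 23.1956
Index = Σ wᵢ·(p₁ᵢ/p₀ᵢ) = 31.9000 + 37.3891 + 22.5716 + 7.8258 + 23.1956 = 122.8821

122.88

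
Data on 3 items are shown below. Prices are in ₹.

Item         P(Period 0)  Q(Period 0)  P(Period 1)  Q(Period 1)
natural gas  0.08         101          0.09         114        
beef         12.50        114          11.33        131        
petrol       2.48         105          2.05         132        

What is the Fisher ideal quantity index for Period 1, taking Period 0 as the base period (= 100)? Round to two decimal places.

116.50

Laspeyres component (base-period weights):
ΣP(Period 0)Q(Period 1) = 0.08×114 + 12.50×131 + 2.48×132 = 9.12 + 1637.5 + 327.36 = 1973.98
ΣP(Period 0)Q(Period 0) = 0.08×101 + 12.50×114 + 2.48×105 = 8.08 + 1425 + 260.4 = 1693.48
L = 1973.98 / 1693.48 × 100 = 116.5635
Paasche component (current-period weights):
ΣP(Period 1)Q(Period 1) = 0.09×114 + 11.33×131 + 2.05×132 = 10.26 + 1484.23 + 270.6 = 1765.09
ΣP(Period 1)Q(Period 0) = 0.09×101 + 11.33×114 + 2.05×105 = 9.09 + 1291.62 + 215.25 = 1515.96
P = 1765.09 / 1515.96 × 100 = 116.4338
Fisher = √(L × P) = √(116.5635 × 116.4338) = 116.4987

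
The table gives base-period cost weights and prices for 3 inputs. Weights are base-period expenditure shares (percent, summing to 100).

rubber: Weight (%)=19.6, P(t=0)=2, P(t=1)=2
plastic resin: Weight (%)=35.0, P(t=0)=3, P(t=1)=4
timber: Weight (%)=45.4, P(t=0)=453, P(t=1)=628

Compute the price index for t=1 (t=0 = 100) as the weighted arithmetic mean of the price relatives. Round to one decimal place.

129.2

rubber: 19.6 × (2/2) = 19.6 × 1.000000 = 19.6000
plastic resin: 35.0 × (4/3) = 35.0 × 1.333333 = 46.6667
timber: 45.4 × (628/453) = 45.4 × 1.386313 = 62.9386
Index = Σ wᵢ·(p₁ᵢ/p₀ᵢ) = 19.6000 + 46.6667 + 62.9386 = 129.2053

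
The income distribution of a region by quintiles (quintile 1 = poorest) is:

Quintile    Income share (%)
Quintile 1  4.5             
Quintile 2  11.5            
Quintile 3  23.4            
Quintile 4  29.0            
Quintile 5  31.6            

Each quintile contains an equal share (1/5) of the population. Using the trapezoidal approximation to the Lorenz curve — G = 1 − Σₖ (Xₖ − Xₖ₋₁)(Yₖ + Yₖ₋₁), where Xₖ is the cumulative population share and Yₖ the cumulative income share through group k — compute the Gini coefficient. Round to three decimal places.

Cumulative income shares Yₖ: 0.0450, 0.1600, 0.3940, 0.6840, 1.0000
Σ (Xₖ−Xₖ₋₁)(Yₖ+Yₖ₋₁) = (1/5)(0.0450+0.0000) + (1/5)(0.1600+0.0450) + (1/5)(0.3940+0.1600) + (1/5)(0.6840+0.3940) + (1/5)(1.0000+0.6840)
  = 0.0090 + 0.0410 + 0.1108 + 0.2156 + 0.3368 = 0.7132
G = 1 − 0.7132 = 0.2868

0.287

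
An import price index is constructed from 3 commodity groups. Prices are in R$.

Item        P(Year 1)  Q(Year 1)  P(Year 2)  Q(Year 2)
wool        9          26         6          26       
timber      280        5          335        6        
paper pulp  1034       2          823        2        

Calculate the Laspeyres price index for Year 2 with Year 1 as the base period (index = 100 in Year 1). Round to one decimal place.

Laspeyres price index uses base-period quantities as weights.
ΣP(Year 2)·Q(Year 1) = 6×26 + 335×5 + 823×2 = 156 + 1675 + 1646 = 3477
ΣP(Year 1)·Q(Year 1) = 9×26 + 280×5 + 1034×2 = 234 + 1400 + 2068 = 3702
Index = 3477 / 3702 × 100 = 93.9222

93.9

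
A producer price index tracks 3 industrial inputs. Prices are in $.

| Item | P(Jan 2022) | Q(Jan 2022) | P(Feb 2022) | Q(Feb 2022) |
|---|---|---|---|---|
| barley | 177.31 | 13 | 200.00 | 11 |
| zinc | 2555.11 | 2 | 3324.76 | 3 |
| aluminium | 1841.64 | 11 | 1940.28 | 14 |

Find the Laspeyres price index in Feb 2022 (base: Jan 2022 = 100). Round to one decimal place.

Laspeyres price index uses base-period quantities as weights.
ΣP(Feb 2022)·Q(Jan 2022) = 200.00×13 + 3324.76×2 + 1940.28×11 = 2600 + 6649.52 + 21343.08 = 30592.6
ΣP(Jan 2022)·Q(Jan 2022) = 177.31×13 + 2555.11×2 + 1841.64×11 = 2305.03 + 5110.22 + 20258.04 = 27673.29
Index = 30592.6 / 27673.29 × 100 = 110.5492

110.5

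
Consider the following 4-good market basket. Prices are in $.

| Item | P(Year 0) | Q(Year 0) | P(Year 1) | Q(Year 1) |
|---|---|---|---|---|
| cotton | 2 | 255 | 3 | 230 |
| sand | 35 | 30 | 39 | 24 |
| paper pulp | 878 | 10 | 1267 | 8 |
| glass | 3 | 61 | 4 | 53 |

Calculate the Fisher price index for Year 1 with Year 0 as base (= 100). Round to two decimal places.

141.13

Laspeyres component (base-period weights):
ΣP(Year 1)Q(Year 0) = 3×255 + 39×30 + 1267×10 + 4×61 = 765 + 1170 + 12670 + 244 = 14849
ΣP(Year 0)Q(Year 0) = 2×255 + 35×30 + 878×10 + 3×61 = 510 + 1050 + 8780 + 183 = 10523
L = 14849 / 10523 × 100 = 141.1099
Paasche component (current-period weights):
ΣP(Year 1)Q(Year 1) = 3×230 + 39×24 + 1267×8 + 4×53 = 690 + 936 + 10136 + 212 = 11974
ΣP(Year 0)Q(Year 1) = 2×230 + 35×24 + 878×8 + 3×53 = 460 + 840 + 7024 + 159 = 8483
P = 11974 / 8483 × 100 = 141.1529
Fisher = √(L × P) = √(141.1099 × 141.1529) = 141.1314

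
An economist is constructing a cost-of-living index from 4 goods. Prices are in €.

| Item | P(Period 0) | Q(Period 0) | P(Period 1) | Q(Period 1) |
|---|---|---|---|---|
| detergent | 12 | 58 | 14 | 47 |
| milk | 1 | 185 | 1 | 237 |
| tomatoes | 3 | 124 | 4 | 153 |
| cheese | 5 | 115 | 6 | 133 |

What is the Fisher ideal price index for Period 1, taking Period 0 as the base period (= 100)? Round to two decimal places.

Laspeyres component (base-period weights):
ΣP(Period 1)Q(Period 0) = 14×58 + 1×185 + 4×124 + 6×115 = 812 + 185 + 496 + 690 = 2183
ΣP(Period 0)Q(Period 0) = 12×58 + 1×185 + 3×124 + 5×115 = 696 + 185 + 372 + 575 = 1828
L = 2183 / 1828 × 100 = 119.4201
Paasche component (current-period weights):
ΣP(Period 1)Q(Period 1) = 14×47 + 1×237 + 4×153 + 6×133 = 658 + 237 + 612 + 798 = 2305
ΣP(Period 0)Q(Period 1) = 12×47 + 1×237 + 3×153 + 5×133 = 564 + 237 + 459 + 665 = 1925
P = 2305 / 1925 × 100 = 119.7403
Fisher = √(L × P) = √(119.4201 × 119.7403) = 119.5801

119.58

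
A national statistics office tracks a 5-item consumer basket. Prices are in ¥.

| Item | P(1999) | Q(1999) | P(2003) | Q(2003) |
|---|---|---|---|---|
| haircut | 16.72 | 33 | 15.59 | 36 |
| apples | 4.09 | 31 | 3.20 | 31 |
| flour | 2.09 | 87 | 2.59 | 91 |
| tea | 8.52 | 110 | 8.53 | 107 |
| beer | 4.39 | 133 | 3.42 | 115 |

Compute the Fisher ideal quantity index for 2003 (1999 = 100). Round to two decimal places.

98.36

Laspeyres component (base-period weights):
ΣP(1999)Q(2003) = 16.72×36 + 4.09×31 + 2.09×91 + 8.52×107 + 4.39×115 = 601.92 + 126.79 + 190.19 + 911.64 + 504.85 = 2335.39
ΣP(1999)Q(1999) = 16.72×33 + 4.09×31 + 2.09×87 + 8.52×110 + 4.39×133 = 551.76 + 126.79 + 181.83 + 937.2 + 583.87 = 2381.45
L = 2335.39 / 2381.45 × 100 = 98.0659
Paasche component (current-period weights):
ΣP(2003)Q(2003) = 15.59×36 + 3.20×31 + 2.59×91 + 8.53×107 + 3.42×115 = 561.24 + 99.2 + 235.69 + 912.71 + 393.3 = 2202.14
ΣP(2003)Q(1999) = 15.59×33 + 3.20×31 + 2.59×87 + 8.53×110 + 3.42×133 = 514.47 + 99.2 + 225.33 + 938.3 + 454.86 = 2232.16
P = 2202.14 / 2232.16 × 100 = 98.6551
Fisher = √(L × P) = √(98.0659 × 98.6551) = 98.3601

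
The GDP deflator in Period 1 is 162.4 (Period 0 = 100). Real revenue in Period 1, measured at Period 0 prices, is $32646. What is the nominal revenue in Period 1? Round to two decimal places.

53017.10

Nominal = Real × (Index/100) = 32646 × (162.4/100)
        = 32646 × 1.624 = 53017.1040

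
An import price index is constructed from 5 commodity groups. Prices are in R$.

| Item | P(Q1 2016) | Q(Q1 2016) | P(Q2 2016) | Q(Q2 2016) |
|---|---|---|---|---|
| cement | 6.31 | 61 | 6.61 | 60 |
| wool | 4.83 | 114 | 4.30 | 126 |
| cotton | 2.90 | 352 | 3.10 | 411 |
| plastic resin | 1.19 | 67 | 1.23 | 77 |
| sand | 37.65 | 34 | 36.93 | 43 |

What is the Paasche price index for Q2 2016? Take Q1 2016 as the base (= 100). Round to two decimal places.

Paasche price index uses current-period quantities as weights.
ΣP(Q2 2016)·Q(Q2 2016) = 6.61×60 + 4.30×126 + 3.10×411 + 1.23×77 + 36.93×43 = 396.6 + 541.8 + 1274.1 + 94.71 + 1587.99 = 3895.2
ΣP(Q1 2016)·Q(Q2 2016) = 6.31×60 + 4.83×126 + 2.90×411 + 1.19×77 + 37.65×43 = 378.6 + 608.58 + 1191.9 + 91.63 + 1618.95 = 3889.66
Index = 3895.2 / 3889.66 × 100 = 100.1424

100.14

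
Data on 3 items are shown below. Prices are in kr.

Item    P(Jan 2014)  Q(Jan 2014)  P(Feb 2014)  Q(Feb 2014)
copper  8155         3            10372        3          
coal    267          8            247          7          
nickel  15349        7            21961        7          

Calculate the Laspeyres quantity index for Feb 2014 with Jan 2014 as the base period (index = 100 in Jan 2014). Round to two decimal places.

99.80

Laspeyres quantity index uses base-period prices as weights.
ΣP(Jan 2014)·Q(Feb 2014) = 8155×3 + 267×7 + 15349×7 = 24465 + 1869 + 107443 = 133777
ΣP(Jan 2014)·Q(Jan 2014) = 8155×3 + 267×8 + 15349×7 = 24465 + 2136 + 107443 = 134044
Index = 133777 / 134044 × 100 = 99.8008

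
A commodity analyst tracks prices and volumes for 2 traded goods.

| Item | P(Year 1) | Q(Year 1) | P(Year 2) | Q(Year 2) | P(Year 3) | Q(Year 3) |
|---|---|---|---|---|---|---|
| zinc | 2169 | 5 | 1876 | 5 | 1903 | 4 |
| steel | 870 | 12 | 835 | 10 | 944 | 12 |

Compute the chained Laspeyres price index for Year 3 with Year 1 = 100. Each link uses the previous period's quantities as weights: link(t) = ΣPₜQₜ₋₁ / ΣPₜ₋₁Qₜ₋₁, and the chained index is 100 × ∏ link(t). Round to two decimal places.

Link Year 1→Year 2:
ΣP(Year 2)Q(Year 1) = 1876×5 + 835×12 = 9380 + 10020 = 19400
ΣP(Year 1)Q(Year 1) = 2169×5 + 870×12 = 10845 + 10440 = 21285
link = 19400/21285 = 0.911440
Link Year 2→Year 3:
ΣP(Year 3)Q(Year 2) = 1903×5 + 944×10 = 9515 + 9440 = 18955
ΣP(Year 2)Q(Year 2) = 1876×5 + 835×10 = 9380 + 8350 = 17730
link = 18955/17730 = 1.069092
Chained index = 100 × 0.911440 × 1.069092 = 97.4413

97.44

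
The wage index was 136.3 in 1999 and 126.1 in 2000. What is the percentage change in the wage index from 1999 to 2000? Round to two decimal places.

-7.48%

Change = (126.1 − 136.3) / 136.3 × 100
       = -10.2 / 136.3 × 100 = -7.4835%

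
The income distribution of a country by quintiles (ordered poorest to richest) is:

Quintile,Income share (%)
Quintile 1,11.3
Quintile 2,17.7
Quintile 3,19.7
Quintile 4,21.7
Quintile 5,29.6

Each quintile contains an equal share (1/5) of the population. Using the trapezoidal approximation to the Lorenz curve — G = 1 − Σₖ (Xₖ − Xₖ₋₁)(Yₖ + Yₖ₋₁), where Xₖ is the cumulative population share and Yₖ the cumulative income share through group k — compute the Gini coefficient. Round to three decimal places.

0.162

Cumulative income shares Yₖ: 0.1130, 0.2900, 0.4870, 0.7040, 1.0000
Σ (Xₖ−Xₖ₋₁)(Yₖ+Yₖ₋₁) = (1/5)(0.1130+0.0000) + (1/5)(0.2900+0.1130) + (1/5)(0.4870+0.2900) + (1/5)(0.7040+0.4870) + (1/5)(1.0000+0.7040)
  = 0.0226 + 0.0806 + 0.1554 + 0.2382 + 0.3408 = 0.8376
G = 1 − 0.8376 = 0.1624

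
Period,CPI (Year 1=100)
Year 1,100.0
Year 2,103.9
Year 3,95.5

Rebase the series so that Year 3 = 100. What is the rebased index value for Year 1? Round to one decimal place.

104.7

Rebased(Year 1) = 100.0 / 95.5 × 100 = 104.7120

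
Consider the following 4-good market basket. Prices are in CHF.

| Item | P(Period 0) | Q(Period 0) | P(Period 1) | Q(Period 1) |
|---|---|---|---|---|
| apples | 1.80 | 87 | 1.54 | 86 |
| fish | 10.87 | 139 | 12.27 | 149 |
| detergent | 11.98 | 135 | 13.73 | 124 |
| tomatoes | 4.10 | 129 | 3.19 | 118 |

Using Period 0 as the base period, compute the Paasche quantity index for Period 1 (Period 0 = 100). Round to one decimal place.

98.4

Paasche quantity index uses current-period prices as weights.
ΣP(Period 1)·Q(Period 1) = 1.54×86 + 12.27×149 + 13.73×124 + 3.19×118 = 132.44 + 1828.23 + 1702.52 + 376.42 = 4039.61
ΣP(Period 1)·Q(Period 0) = 1.54×87 + 12.27×139 + 13.73×135 + 3.19×129 = 133.98 + 1705.53 + 1853.55 + 411.51 = 4104.57
Index = 4039.61 / 4104.57 × 100 = 98.4174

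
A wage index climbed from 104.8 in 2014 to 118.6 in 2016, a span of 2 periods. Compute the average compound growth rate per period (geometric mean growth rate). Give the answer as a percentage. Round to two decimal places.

Growth factor = (118.6/104.8)^(1/2) = (1.131679)^(1/2) = 1.063804
Growth rate = 1.063804 − 1 = 0.063804 = 6.3804%

6.38%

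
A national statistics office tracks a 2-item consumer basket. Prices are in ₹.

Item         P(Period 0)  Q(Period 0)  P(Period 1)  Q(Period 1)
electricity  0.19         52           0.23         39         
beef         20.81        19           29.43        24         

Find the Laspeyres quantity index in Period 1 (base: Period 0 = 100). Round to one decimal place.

Laspeyres quantity index uses base-period prices as weights.
ΣP(Period 0)·Q(Period 1) = 0.19×39 + 20.81×24 = 7.41 + 499.44 = 506.85
ΣP(Period 0)·Q(Period 0) = 0.19×52 + 20.81×19 = 9.88 + 395.39 = 405.27
Index = 506.85 / 405.27 × 100 = 125.0648

125.1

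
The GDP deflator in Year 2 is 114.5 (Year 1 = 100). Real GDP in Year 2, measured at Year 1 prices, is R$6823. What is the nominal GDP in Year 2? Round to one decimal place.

Nominal = Real × (Index/100) = 6823 × (114.5/100)
        = 6823 × 1.145 = 7812.3350

7812.3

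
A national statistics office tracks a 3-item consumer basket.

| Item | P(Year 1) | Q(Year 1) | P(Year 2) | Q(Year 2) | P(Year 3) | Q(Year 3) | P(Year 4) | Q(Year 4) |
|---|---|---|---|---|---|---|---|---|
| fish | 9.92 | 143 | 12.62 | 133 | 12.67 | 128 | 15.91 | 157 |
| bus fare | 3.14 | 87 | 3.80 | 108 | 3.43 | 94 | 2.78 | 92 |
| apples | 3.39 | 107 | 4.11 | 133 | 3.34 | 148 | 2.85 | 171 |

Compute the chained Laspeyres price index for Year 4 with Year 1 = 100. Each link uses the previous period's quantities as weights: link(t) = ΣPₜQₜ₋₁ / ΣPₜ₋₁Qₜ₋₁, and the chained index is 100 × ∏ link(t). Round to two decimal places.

Link Year 1→Year 2:
ΣP(Year 2)Q(Year 1) = 12.62×143 + 3.80×87 + 4.11×107 = 1804.66 + 330.6 + 439.77 = 2575.03
ΣP(Year 1)Q(Year 1) = 9.92×143 + 3.14×87 + 3.39×107 = 1418.56 + 273.18 + 362.73 = 2054.47
link = 2575.03/2054.47 = 1.253379
Link Year 2→Year 3:
ΣP(Year 3)Q(Year 2) = 12.67×133 + 3.43×108 + 3.34×133 = 1685.11 + 370.44 + 444.22 = 2499.77
ΣP(Year 2)Q(Year 2) = 12.62×133 + 3.80×108 + 4.11×133 = 1678.46 + 410.4 + 546.63 = 2635.49
link = 2499.77/2635.49 = 0.948503
Link Year 3→Year 4:
ΣP(Year 4)Q(Year 3) = 15.91×128 + 2.78×94 + 2.85×148 = 2036.48 + 261.32 + 421.8 = 2719.6
ΣP(Year 3)Q(Year 3) = 12.67×128 + 3.43×94 + 3.34×148 = 1621.76 + 322.42 + 494.32 = 2438.5
link = 2719.6/2438.5 = 1.115276
Chained index = 100 × 1.253379 × 0.948503 × 1.115276 = 132.5878

132.59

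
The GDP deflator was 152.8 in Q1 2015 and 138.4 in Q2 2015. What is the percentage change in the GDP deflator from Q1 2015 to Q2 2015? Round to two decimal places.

-9.42%

Change = (138.4 − 152.8) / 152.8 × 100
       = -14.4 / 152.8 × 100 = -9.4241%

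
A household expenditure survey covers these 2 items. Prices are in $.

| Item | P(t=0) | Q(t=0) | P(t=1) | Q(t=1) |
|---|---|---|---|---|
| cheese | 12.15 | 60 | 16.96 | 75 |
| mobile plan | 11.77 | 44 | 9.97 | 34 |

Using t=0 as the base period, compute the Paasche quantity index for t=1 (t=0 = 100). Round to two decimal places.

110.62

Paasche quantity index uses current-period prices as weights.
ΣP(t=1)·Q(t=1) = 16.96×75 + 9.97×34 = 1272 + 338.98 = 1610.98
ΣP(t=1)·Q(t=0) = 16.96×60 + 9.97×44 = 1017.6 + 438.68 = 1456.28
Index = 1610.98 / 1456.28 × 100 = 110.6230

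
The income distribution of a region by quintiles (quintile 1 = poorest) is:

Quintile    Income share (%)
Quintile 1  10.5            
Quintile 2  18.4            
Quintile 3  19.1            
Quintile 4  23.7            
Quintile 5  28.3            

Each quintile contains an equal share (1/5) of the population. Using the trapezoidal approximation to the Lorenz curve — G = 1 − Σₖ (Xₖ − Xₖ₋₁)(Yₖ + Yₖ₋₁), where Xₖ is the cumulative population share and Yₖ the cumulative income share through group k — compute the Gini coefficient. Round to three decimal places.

0.164

Cumulative income shares Yₖ: 0.1050, 0.2890, 0.4800, 0.7170, 1.0000
Σ (Xₖ−Xₖ₋₁)(Yₖ+Yₖ₋₁) = (1/5)(0.1050+0.0000) + (1/5)(0.2890+0.1050) + (1/5)(0.4800+0.2890) + (1/5)(0.7170+0.4800) + (1/5)(1.0000+0.7170)
  = 0.0210 + 0.0788 + 0.1538 + 0.2394 + 0.3434 = 0.8364
G = 1 − 0.8364 = 0.1636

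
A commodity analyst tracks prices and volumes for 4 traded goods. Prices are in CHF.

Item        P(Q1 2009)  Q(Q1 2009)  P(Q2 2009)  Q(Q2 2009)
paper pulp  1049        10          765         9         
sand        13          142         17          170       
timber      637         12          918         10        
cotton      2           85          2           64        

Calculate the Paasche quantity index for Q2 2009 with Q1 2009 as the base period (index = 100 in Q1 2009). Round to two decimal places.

Paasche quantity index uses current-period prices as weights.
ΣP(Q2 2009)·Q(Q2 2009) = 765×9 + 17×170 + 918×10 + 2×64 = 6885 + 2890 + 9180 + 128 = 19083
ΣP(Q2 2009)·Q(Q1 2009) = 765×10 + 17×142 + 918×12 + 2×85 = 7650 + 2414 + 11016 + 170 = 21250
Index = 19083 / 21250 × 100 = 89.8024

89.80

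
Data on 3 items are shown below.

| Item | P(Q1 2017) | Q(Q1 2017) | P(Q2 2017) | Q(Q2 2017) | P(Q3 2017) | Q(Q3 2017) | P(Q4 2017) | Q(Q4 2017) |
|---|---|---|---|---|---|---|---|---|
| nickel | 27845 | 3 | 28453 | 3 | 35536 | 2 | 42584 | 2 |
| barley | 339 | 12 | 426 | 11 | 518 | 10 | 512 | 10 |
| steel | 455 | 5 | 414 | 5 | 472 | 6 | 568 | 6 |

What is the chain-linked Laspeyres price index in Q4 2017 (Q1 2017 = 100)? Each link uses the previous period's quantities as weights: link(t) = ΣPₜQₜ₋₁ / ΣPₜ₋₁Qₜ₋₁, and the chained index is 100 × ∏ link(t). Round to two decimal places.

151.85

Link Q1 2017→Q2 2017:
ΣP(Q2 2017)Q(Q1 2017) = 28453×3 + 426×12 + 414×5 = 85359 + 5112 + 2070 = 92541
ΣP(Q1 2017)Q(Q1 2017) = 27845×3 + 339×12 + 455×5 = 83535 + 4068 + 2275 = 89878
link = 92541/89878 = 1.029629
Link Q2 2017→Q3 2017:
ΣP(Q3 2017)Q(Q2 2017) = 35536×3 + 518×11 + 472×5 = 106608 + 5698 + 2360 = 114666
ΣP(Q2 2017)Q(Q2 2017) = 28453×3 + 426×11 + 414×5 = 85359 + 4686 + 2070 = 92115
link = 114666/92115 = 1.244814
Link Q3 2017→Q4 2017:
ΣP(Q4 2017)Q(Q3 2017) = 42584×2 + 512×10 + 568×6 = 85168 + 5120 + 3408 = 93696
ΣP(Q3 2017)Q(Q3 2017) = 35536×2 + 518×10 + 472×6 = 71072 + 5180 + 2832 = 79084
link = 93696/79084 = 1.184766
Chained index = 100 × 1.029629 × 1.244814 × 1.184766 = 151.8510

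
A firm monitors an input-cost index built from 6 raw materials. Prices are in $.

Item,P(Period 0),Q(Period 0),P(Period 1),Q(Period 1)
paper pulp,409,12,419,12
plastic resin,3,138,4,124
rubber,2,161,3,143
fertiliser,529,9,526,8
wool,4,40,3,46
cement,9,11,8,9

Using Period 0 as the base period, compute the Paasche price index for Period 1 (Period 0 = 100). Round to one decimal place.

103.1

Paasche price index uses current-period quantities as weights.
ΣP(Period 1)·Q(Period 1) = 419×12 + 4×124 + 3×143 + 526×8 + 3×46 + 8×9 = 5028 + 496 + 429 + 4208 + 138 + 72 = 10371
ΣP(Period 0)·Q(Period 1) = 409×12 + 3×124 + 2×143 + 529×8 + 4×46 + 9×9 = 4908 + 372 + 286 + 4232 + 184 + 81 = 10063
Index = 10371 / 10063 × 100 = 103.0607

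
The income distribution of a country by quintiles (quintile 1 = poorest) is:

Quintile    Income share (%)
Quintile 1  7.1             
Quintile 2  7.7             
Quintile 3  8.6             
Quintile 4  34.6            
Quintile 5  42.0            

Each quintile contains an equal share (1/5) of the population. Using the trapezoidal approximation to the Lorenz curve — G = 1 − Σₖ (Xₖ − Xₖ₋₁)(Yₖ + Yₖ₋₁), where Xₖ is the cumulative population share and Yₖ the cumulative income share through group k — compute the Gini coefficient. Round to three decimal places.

0.387

Cumulative income shares Yₖ: 0.0710, 0.1480, 0.2340, 0.5800, 1.0000
Σ (Xₖ−Xₖ₋₁)(Yₖ+Yₖ₋₁) = (1/5)(0.0710+0.0000) + (1/5)(0.1480+0.0710) + (1/5)(0.2340+0.1480) + (1/5)(0.5800+0.2340) + (1/5)(1.0000+0.5800)
  = 0.0142 + 0.0438 + 0.0764 + 0.1628 + 0.3160 = 0.6132
G = 1 − 0.6132 = 0.3868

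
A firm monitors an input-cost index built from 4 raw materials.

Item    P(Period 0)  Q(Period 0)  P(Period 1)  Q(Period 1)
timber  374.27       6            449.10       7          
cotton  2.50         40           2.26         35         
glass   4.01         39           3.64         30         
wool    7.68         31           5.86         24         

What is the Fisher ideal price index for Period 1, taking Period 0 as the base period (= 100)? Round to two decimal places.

114.37

Laspeyres component (base-period weights):
ΣP(Period 1)Q(Period 0) = 449.10×6 + 2.26×40 + 3.64×39 + 5.86×31 = 2694.6 + 90.4 + 141.96 + 181.66 = 3108.62
ΣP(Period 0)Q(Period 0) = 374.27×6 + 2.50×40 + 4.01×39 + 7.68×31 = 2245.62 + 100 + 156.39 + 238.08 = 2740.09
L = 3108.62 / 2740.09 × 100 = 113.4496
Paasche component (current-period weights):
ΣP(Period 1)Q(Period 1) = 449.10×7 + 2.26×35 + 3.64×30 + 5.86×24 = 3143.7 + 79.1 + 109.2 + 140.64 = 3472.64
ΣP(Period 0)Q(Period 1) = 374.27×7 + 2.50×35 + 4.01×30 + 7.68×24 = 2619.89 + 87.5 + 120.3 + 184.32 = 3012.01
P = 3472.64 / 3012.01 × 100 = 115.2931
Fisher = √(L × P) = √(113.4496 × 115.2931) = 114.3676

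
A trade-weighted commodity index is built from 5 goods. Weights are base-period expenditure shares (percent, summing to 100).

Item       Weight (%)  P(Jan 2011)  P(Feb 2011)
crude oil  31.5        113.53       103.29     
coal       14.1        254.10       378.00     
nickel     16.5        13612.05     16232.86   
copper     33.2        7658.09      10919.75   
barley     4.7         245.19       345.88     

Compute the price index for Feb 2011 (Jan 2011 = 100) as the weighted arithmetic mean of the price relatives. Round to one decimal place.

crude oil: 31.5 × (103.29/113.53) = 31.5 × 0.909804 = 28.6588
coal: 14.1 × (378.00/254.10) = 14.1 × 1.487603 = 20.9752
nickel: 16.5 × (16232.86/13612.05) = 16.5 × 1.192536 = 19.6768
copper: 33.2 × (10919.75/7658.09) = 33.2 × 1.425910 = 47.3402
barley: 4.7 × (345.88/245.19) = 4.7 × 1.410661 = 6.6301
Index = Σ wᵢ·(p₁ᵢ/p₀ᵢ) = 28.6588 + 20.9752 + 19.6768 + 47.3402 + 6.6301 = 123.2812

123.3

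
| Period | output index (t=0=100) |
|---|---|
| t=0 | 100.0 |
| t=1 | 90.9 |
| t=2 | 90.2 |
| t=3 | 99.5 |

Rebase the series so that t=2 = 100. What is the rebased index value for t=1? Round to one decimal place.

100.8

Rebased(t=1) = 90.9 / 90.2 × 100 = 100.7761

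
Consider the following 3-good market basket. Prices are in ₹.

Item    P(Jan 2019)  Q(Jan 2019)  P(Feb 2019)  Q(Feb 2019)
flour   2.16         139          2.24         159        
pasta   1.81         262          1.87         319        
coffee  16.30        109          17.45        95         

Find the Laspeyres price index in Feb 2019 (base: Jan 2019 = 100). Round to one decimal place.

Laspeyres price index uses base-period quantities as weights.
ΣP(Feb 2019)·Q(Jan 2019) = 2.24×139 + 1.87×262 + 17.45×109 = 311.36 + 489.94 + 1902.05 = 2703.35
ΣP(Jan 2019)·Q(Jan 2019) = 2.16×139 + 1.81×262 + 16.30×109 = 300.24 + 474.22 + 1776.7 = 2551.16
Index = 2703.35 / 2551.16 × 100 = 105.9655

106.0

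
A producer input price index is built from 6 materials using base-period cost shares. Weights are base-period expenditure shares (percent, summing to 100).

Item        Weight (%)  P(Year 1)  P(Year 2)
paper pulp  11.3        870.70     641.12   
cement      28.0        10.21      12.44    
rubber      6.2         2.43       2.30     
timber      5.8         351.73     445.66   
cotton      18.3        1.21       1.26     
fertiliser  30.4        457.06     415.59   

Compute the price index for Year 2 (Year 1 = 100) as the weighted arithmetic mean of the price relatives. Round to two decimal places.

102.35

paper pulp: 11.3 × (641.12/870.70) = 11.3 × 0.736327 = 8.3205
cement: 28.0 × (12.44/10.21) = 28.0 × 1.218413 = 34.1156
rubber: 6.2 × (2.30/2.43) = 6.2 × 0.946502 = 5.8683
timber: 5.8 × (445.66/351.73) = 5.8 × 1.267051 = 7.3489
cotton: 18.3 × (1.26/1.21) = 18.3 × 1.041322 = 19.0562
fertiliser: 30.4 × (415.59/457.06) = 30.4 × 0.909268 = 27.6417
Index = Σ wᵢ·(p₁ᵢ/p₀ᵢ) = 8.3205 + 34.1156 + 5.8683 + 7.3489 + 19.0562 + 27.6417 = 102.3512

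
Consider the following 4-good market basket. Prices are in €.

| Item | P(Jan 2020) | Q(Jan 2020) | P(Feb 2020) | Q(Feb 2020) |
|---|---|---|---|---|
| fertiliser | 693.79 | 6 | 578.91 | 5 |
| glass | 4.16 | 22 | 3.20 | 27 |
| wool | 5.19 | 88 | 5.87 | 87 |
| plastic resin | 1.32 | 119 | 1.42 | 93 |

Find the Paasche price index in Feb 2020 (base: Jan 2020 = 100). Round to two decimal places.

87.20

Paasche price index uses current-period quantities as weights.
ΣP(Feb 2020)·Q(Feb 2020) = 578.91×5 + 3.20×27 + 5.87×87 + 1.42×93 = 2894.55 + 86.4 + 510.69 + 132.06 = 3623.7
ΣP(Jan 2020)·Q(Feb 2020) = 693.79×5 + 4.16×27 + 5.19×87 + 1.32×93 = 3468.95 + 112.32 + 451.53 + 122.76 = 4155.56
Index = 3623.7 / 4155.56 × 100 = 87.2012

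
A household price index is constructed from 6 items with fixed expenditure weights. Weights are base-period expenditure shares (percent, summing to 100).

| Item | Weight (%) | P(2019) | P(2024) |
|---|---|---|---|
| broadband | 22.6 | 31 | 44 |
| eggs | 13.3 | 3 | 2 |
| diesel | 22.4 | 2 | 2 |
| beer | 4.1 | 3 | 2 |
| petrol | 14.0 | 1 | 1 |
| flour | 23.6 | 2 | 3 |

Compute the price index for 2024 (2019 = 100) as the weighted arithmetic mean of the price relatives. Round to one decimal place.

115.5

broadband: 22.6 × (44/31) = 22.6 × 1.419355 = 32.0774
eggs: 13.3 × (2/3) = 13.3 × 0.666667 = 8.8667
diesel: 22.4 × (2/2) = 22.4 × 1.000000 = 22.4000
beer: 4.1 × (2/3) = 4.1 × 0.666667 = 2.7333
petrol: 14.0 × (1/1) = 14.0 × 1.000000 = 14.0000
flour: 23.6 × (3/2) = 23.6 × 1.500000 = 35.4000
Index = Σ wᵢ·(p₁ᵢ/p₀ᵢ) = 32.0774 + 8.8667 + 22.4000 + 2.7333 + 14.0000 + 35.4000 = 115.4774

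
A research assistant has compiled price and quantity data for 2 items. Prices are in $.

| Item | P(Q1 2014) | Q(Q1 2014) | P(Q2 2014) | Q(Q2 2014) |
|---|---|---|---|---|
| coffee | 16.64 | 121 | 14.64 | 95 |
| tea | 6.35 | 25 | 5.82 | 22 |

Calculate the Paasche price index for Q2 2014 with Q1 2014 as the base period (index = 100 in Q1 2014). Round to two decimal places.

88.28

Paasche price index uses current-period quantities as weights.
ΣP(Q2 2014)·Q(Q2 2014) = 14.64×95 + 5.82×22 = 1390.8 + 128.04 = 1518.84
ΣP(Q1 2014)·Q(Q2 2014) = 16.64×95 + 6.35×22 = 1580.8 + 139.7 = 1720.5
Index = 1518.84 / 1720.5 × 100 = 88.2790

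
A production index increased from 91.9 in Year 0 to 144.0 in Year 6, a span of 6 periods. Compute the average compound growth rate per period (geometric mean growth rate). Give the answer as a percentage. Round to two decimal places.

Growth factor = (144.0/91.9)^(1/6) = (1.566921)^(1/6) = 1.077725
Growth rate = 1.077725 − 1 = 0.077725 = 7.7725%

7.77%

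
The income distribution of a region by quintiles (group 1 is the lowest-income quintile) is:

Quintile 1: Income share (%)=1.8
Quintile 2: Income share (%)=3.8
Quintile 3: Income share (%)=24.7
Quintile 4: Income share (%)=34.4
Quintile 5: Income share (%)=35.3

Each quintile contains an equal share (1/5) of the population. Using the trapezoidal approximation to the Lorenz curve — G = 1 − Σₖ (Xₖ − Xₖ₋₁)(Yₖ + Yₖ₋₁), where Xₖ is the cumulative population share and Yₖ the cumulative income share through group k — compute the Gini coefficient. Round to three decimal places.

Cumulative income shares Yₖ: 0.0180, 0.0560, 0.3030, 0.6470, 1.0000
Σ (Xₖ−Xₖ₋₁)(Yₖ+Yₖ₋₁) = (1/5)(0.0180+0.0000) + (1/5)(0.0560+0.0180) + (1/5)(0.3030+0.0560) + (1/5)(0.6470+0.3030) + (1/5)(1.0000+0.6470)
  = 0.0036 + 0.0148 + 0.0718 + 0.1900 + 0.3294 = 0.6096
G = 1 − 0.6096 = 0.3904

0.390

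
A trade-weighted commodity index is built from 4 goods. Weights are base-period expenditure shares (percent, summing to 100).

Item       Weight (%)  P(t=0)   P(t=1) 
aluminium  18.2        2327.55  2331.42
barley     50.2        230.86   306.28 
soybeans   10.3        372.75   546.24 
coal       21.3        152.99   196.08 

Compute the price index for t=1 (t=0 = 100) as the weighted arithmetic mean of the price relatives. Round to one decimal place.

127.2

aluminium: 18.2 × (2331.42/2327.55) = 18.2 × 1.001663 = 18.2303
barley: 50.2 × (306.28/230.86) = 50.2 × 1.326692 = 66.5999
soybeans: 10.3 × (546.24/372.75) = 10.3 × 1.465433 = 15.0940
coal: 21.3 × (196.08/152.99) = 21.3 × 1.281652 = 27.2992
Index = Σ wᵢ·(p₁ᵢ/p₀ᵢ) = 18.2303 + 66.5999 + 15.0940 + 27.2992 = 127.2233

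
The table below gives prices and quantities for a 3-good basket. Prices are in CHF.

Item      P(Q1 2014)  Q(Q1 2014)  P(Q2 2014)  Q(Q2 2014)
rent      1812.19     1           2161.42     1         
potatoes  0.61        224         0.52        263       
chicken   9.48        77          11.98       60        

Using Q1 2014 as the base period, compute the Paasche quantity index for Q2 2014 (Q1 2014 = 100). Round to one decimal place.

Paasche quantity index uses current-period prices as weights.
ΣP(Q2 2014)·Q(Q2 2014) = 2161.42×1 + 0.52×263 + 11.98×60 = 2161.42 + 136.76 + 718.8 = 3016.98
ΣP(Q2 2014)·Q(Q1 2014) = 2161.42×1 + 0.52×224 + 11.98×77 = 2161.42 + 116.48 + 922.46 = 3200.36
Index = 3016.98 / 3200.36 × 100 = 94.2700

94.3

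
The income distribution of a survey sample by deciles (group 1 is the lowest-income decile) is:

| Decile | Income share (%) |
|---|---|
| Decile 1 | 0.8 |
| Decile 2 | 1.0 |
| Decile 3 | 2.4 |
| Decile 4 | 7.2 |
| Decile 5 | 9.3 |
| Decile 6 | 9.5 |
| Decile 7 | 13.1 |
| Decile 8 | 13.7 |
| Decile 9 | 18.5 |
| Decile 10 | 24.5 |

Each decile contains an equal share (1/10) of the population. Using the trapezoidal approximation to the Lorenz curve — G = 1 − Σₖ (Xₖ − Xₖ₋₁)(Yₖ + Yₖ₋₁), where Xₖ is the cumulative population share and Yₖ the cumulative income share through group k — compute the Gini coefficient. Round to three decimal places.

0.410

Cumulative income shares Yₖ: 0.0080, 0.0180, 0.0420, 0.1140, 0.2070, 0.3020, 0.4330, 0.5700, 0.7550, 1.0000
Σ (Xₖ−Xₖ₋₁)(Yₖ+Yₖ₋₁) = (1/10)(0.0080+0.0000) + (1/10)(0.0180+0.0080) + (1/10)(0.0420+0.0180) + (1/10)(0.1140+0.0420) + (1/10)(0.2070+0.1140) + (1/10)(0.3020+0.2070) + (1/10)(0.4330+0.3020) + (1/10)(0.5700+0.4330) + (1/10)(0.7550+0.5700) + (1/10)(1.0000+0.7550)
  = 0.0008 + 0.0026 + 0.0060 + 0.0156 + 0.0321 + 0.0509 + 0.0735 + 0.1003 + 0.1325 + 0.1755 = 0.5898
G = 1 − 0.5898 = 0.4102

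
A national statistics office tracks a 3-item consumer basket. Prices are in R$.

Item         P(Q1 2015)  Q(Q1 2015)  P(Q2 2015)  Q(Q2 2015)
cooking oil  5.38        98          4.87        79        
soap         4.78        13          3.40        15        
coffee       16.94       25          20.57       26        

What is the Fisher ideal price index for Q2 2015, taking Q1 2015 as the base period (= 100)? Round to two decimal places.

Laspeyres component (base-period weights):
ΣP(Q2 2015)Q(Q1 2015) = 4.87×98 + 3.40×13 + 20.57×25 = 477.26 + 44.2 + 514.25 = 1035.71
ΣP(Q1 2015)Q(Q1 2015) = 5.38×98 + 4.78×13 + 16.94×25 = 527.24 + 62.14 + 423.5 = 1012.88
L = 1035.71 / 1012.88 × 100 = 102.2540
Paasche component (current-period weights):
ΣP(Q2 2015)Q(Q2 2015) = 4.87×79 + 3.40×15 + 20.57×26 = 384.73 + 51 + 534.82 = 970.55
ΣP(Q1 2015)Q(Q2 2015) = 5.38×79 + 4.78×15 + 16.94×26 = 425.02 + 71.7 + 440.44 = 937.16
P = 970.55 / 937.16 × 100 = 103.5629
Fisher = √(L × P) = √(102.2540 × 103.5629) = 102.9063

102.91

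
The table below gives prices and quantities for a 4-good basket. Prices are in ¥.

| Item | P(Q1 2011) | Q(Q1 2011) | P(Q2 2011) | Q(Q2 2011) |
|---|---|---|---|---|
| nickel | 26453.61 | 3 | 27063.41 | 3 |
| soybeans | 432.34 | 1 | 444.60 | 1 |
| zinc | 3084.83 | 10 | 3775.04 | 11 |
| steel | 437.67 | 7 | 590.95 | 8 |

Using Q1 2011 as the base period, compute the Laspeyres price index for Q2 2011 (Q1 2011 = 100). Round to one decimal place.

Laspeyres price index uses base-period quantities as weights.
ΣP(Q2 2011)·Q(Q1 2011) = 27063.41×3 + 444.60×1 + 3775.04×10 + 590.95×7 = 81190.23 + 444.6 + 37750.4 + 4136.65 = 123521.88
ΣP(Q1 2011)·Q(Q1 2011) = 26453.61×3 + 432.34×1 + 3084.83×10 + 437.67×7 = 79360.83 + 432.34 + 30848.3 + 3063.69 = 113705.16
Index = 123521.88 / 113705.16 × 100 = 108.6335

108.6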